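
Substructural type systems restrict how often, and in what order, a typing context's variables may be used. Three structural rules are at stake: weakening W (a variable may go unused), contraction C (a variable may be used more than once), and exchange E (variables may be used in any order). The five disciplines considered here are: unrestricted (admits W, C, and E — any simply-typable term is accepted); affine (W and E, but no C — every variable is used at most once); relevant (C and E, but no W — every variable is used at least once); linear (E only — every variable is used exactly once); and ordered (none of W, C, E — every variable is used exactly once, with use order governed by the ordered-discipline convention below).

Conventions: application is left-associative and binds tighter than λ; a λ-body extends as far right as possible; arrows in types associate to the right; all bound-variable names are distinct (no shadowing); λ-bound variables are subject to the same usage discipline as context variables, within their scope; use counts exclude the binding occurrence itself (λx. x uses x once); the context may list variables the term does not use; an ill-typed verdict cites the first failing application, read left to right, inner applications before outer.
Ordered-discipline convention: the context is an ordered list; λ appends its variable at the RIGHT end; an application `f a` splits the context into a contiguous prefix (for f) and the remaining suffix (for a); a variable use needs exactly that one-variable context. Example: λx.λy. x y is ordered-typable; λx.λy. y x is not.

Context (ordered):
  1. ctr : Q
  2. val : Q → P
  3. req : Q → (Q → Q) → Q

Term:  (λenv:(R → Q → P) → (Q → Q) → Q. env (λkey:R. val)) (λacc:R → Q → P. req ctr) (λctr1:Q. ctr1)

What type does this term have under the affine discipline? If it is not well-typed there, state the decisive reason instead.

term : Q
variable uses: ctr: 1×; val: 1×; req: 1×; env [bound]: 1×; key [bound]: 0×; acc [bound]: 0×; ctr1 [bound]: 1×
order of uses: env, val, req, ctr, ctr1
typing: well-typed — term : Q
across the five disciplines: ordered ✗; linear ✗; affine ✓; relevant ✗; unrestricted ✓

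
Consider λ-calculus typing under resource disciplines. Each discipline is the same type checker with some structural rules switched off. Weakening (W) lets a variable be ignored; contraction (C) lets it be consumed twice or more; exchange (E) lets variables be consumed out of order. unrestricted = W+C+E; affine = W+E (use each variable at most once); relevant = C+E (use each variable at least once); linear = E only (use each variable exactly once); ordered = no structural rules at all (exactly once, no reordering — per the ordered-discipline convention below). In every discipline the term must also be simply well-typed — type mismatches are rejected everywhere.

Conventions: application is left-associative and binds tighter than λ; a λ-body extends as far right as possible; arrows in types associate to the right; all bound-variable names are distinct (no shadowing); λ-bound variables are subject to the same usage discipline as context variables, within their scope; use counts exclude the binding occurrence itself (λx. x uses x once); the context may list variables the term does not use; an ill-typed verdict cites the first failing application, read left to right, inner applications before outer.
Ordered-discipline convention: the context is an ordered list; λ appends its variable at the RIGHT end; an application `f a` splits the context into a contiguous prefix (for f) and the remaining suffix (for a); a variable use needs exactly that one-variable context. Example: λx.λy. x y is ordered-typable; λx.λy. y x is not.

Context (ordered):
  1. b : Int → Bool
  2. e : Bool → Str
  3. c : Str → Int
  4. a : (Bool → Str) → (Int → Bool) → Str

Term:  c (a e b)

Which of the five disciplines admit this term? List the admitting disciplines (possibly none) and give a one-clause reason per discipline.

admitted by: linear, affine, relevant, unrestricted
counts: b=1, e=1, c=1, a=1
use order (left to right): c, a, e, b
typing: well-typed — term : Int
ordered: ✗, no ordered split (uses run c, a, e, b)
linear: ✓, b, e, c, a: one use apiece
affine: ✓, b, e, c, a: no repeats, contraction unneeded
relevant: ✓, none of b, e, c, a goes unused
unrestricted: ✓, type-checks (Int) and nothing is barred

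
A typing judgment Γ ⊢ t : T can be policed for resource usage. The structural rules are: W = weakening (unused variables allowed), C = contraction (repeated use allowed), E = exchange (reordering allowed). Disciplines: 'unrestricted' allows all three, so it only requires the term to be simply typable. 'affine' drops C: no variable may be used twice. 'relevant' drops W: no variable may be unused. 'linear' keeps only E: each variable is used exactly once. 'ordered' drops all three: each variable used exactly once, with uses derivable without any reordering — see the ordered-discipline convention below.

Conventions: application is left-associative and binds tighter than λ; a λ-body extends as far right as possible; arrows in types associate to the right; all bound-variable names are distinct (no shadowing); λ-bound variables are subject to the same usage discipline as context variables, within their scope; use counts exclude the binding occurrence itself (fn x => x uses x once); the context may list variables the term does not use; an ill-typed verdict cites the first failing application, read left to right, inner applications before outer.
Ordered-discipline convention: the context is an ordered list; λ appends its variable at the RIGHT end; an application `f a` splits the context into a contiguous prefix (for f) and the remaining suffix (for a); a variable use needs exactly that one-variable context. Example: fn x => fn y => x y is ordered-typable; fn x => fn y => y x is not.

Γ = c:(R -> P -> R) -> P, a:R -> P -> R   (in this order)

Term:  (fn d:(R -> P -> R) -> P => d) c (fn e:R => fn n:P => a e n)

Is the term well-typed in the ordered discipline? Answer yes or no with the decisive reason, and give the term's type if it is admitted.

yes — c, a, d, e, n: once each, no exchange needed; term : P
variable uses: c=1, a=1, d (λ-bound)=1, e (λ-bound)=1, n (λ-bound)=1
order of uses: d, c, a, e, n
typing: ✓ — P
across the five disciplines: ordered ✓, linear ✓, affine ✓, relevant ✓, unrestricted ✓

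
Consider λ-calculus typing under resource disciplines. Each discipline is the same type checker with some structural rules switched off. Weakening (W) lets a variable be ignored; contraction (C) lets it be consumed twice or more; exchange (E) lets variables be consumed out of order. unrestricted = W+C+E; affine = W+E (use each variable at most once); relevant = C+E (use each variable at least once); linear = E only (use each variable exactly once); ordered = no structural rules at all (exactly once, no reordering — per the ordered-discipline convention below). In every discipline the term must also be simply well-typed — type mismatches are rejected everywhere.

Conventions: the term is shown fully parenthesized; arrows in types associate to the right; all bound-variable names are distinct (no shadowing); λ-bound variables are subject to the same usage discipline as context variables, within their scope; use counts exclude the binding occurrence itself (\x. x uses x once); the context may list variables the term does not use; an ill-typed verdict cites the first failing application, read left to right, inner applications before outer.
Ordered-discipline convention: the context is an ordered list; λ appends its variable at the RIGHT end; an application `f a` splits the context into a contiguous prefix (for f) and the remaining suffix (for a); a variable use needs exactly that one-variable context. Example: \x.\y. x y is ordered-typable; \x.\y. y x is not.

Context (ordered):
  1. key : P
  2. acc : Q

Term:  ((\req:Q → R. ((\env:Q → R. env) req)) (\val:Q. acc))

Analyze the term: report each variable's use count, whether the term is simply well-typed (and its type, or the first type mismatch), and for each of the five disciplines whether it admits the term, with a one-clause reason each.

counts: key ×0, acc ×1, req [bound] ×1, env [bound] ×1, val [bound] ×0
left-to-right use order: env, req, acc
typing: ill-typed: an argument Q → Q mismatches the expected Q → R
ordered: ✗, not simply typable
linear: ✗, fails simple typing
affine: ✗, a type mismatch blocks all five
relevant: ✗, the type mismatch rejects it
unrestricted: ✗, not simply typable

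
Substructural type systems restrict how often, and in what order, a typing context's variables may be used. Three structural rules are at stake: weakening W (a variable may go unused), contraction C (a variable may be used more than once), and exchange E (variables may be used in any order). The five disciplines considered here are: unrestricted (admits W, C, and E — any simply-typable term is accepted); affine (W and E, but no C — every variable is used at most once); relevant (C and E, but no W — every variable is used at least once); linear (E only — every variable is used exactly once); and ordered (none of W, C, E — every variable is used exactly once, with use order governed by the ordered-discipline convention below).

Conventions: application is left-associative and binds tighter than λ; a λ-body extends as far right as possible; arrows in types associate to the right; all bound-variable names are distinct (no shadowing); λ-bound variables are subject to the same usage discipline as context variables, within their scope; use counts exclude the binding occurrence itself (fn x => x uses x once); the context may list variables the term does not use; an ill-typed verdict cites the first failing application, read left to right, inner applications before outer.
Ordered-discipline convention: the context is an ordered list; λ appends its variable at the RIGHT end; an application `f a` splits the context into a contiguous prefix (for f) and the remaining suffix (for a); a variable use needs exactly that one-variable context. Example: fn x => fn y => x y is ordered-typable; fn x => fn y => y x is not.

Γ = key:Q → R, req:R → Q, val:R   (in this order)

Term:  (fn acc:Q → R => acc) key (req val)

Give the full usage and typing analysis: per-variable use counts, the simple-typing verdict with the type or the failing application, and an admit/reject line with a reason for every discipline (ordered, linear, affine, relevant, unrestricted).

counts: key: 1, req: 1, val: 1, acc [bound]: 1
use order (left to right): acc, key, req, val
typing: the term checks, with type R
ordered: ✓ — one use each (key, req, val, acc); ordered split holds
linear: ✓ — single use per variable (key, req, val, acc)
affine: ✓ — key, req, val, acc: no repeats, contraction unneeded
relevant: ✓ — at least one use each (key, req, val, acc)
unrestricted: ✓ — typability at R is all that's needed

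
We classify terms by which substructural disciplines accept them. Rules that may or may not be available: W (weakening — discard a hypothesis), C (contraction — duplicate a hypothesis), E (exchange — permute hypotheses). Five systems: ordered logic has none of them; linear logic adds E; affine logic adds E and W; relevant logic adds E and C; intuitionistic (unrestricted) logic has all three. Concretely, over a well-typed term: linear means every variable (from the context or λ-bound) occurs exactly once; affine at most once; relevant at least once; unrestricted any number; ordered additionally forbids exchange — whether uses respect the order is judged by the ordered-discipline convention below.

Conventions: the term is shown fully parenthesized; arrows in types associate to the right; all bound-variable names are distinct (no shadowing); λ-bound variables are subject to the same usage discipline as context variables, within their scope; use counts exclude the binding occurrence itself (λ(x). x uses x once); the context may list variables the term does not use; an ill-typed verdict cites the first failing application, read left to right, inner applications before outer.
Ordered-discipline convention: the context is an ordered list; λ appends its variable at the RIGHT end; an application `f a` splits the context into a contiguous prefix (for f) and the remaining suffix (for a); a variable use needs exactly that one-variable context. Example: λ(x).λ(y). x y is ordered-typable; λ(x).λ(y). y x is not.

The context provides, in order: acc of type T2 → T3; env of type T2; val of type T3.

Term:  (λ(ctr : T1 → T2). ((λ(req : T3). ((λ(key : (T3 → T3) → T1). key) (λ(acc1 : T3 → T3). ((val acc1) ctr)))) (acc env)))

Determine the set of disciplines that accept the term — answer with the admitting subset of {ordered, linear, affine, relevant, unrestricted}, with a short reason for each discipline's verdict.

admitted by: none
variable uses: acc ×1; env ×1; val ×1; ctr (λ-bound) ×1; req (λ-bound) ×0; key (λ-bound) ×1; acc1 (λ-bound) ×1
left-to-right use order: key, val, acc1, ctr, acc, env
typing: ill-typed: can't apply a value of type T3
ordered ✗ (not simply typable)
linear ✗ (fails simple typing)
affine ✗ (a type mismatch blocks all five)
relevant ✗ (the type mismatch rejects it)
unrestricted ✗ (not simply typable)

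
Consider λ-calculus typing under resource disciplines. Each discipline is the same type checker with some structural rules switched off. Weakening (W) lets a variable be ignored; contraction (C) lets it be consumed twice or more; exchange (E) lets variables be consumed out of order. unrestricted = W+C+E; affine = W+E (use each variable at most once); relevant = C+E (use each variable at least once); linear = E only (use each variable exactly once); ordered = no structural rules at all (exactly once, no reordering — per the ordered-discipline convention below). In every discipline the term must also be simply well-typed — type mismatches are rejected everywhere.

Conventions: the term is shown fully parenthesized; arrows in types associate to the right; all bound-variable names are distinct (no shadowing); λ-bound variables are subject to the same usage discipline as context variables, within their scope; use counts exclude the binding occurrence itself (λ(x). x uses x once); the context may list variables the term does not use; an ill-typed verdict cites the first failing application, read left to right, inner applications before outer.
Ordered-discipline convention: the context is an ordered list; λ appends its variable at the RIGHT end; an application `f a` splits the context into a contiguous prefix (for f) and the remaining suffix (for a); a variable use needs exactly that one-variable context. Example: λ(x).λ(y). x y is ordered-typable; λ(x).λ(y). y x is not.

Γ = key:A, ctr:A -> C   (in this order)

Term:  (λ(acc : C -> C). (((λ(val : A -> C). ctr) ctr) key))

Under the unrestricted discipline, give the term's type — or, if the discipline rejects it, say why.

term : (C -> C) -> C
usage: key ×1, ctr ×2, acc (bound) ×0, val (bound) ×0
left-to-right use order: ctr, ctr, key
typing: the term checks, with type (C -> C) -> C
across the five disciplines: ordered ✗ · linear ✗ · affine ✗ · relevant ✗ · unrestricted ✓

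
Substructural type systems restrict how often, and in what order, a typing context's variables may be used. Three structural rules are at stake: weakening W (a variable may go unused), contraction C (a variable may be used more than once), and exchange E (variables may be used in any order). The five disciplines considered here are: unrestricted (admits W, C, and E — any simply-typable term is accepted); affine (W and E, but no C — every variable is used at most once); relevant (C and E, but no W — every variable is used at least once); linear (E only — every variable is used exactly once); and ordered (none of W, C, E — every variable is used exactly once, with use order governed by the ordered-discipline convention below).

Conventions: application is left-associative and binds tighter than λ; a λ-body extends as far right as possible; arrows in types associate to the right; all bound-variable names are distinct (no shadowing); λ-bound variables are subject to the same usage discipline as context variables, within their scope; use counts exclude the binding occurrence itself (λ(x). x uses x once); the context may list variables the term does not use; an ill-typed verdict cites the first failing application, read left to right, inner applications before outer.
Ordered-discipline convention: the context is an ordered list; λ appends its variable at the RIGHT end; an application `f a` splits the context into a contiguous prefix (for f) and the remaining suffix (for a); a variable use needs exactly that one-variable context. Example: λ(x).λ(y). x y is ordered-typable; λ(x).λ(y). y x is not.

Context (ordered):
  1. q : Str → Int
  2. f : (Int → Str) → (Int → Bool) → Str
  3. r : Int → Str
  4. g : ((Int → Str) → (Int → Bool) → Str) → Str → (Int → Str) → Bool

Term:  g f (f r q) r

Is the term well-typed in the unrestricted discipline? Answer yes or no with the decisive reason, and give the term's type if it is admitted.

no — the type mismatch rejects it
usage: q: 1, f: 2, r: 2, g: 1
uses in reading order: g, f, f, r, q, r
typing: ill-typed: an argument Str → Int mismatches the expected Int → Bool
all disciplines: ordered ✗ · linear ✗ · affine ✗ · relevant ✗ · unrestricted ✗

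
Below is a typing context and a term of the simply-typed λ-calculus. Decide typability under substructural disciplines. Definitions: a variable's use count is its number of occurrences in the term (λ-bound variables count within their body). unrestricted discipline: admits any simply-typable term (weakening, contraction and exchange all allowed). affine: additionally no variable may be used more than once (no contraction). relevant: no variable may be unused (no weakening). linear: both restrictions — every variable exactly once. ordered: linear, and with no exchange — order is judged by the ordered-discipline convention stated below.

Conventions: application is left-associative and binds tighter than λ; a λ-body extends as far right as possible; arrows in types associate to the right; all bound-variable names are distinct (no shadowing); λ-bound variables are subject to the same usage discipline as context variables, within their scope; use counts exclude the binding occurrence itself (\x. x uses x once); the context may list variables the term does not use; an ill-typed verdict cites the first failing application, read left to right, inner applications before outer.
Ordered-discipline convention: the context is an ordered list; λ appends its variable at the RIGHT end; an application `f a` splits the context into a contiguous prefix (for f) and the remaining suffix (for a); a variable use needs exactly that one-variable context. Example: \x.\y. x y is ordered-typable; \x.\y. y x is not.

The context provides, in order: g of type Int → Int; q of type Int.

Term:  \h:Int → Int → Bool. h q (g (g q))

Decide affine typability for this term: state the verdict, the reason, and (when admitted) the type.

no — repeated use of g ×2, q ×2
usage: g: 2, q: 2, h (bound): 1
left-to-right use order: h, q, g, g, q
typing: ✓ — (Int → Int → Bool) → Bool
all disciplines: ordered ✗, linear ✗, affine ✗, relevant ✓, unrestricted ✓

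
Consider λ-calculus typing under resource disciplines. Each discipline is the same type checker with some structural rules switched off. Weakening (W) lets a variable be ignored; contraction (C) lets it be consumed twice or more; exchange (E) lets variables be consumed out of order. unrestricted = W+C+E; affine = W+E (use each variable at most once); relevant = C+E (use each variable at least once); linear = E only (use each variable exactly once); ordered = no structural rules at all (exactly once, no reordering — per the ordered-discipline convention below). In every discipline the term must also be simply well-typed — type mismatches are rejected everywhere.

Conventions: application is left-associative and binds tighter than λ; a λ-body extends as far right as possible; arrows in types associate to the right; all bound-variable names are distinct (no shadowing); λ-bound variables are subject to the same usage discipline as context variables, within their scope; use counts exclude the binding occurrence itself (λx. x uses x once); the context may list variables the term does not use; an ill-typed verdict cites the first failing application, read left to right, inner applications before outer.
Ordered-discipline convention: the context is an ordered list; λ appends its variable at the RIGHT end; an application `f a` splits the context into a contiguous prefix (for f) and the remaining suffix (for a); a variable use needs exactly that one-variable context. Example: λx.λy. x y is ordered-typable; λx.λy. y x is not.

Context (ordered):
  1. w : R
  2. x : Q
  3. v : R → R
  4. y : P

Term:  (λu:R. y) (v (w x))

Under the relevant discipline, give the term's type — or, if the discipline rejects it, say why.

not well-typed under relevant — fails simple typing
counts: w ×1, x ×1, v ×1, y ×1, u [bound] ×0
use order (left to right): y, v, w, x
typing: ill-typed: applying a non-function (R)
across the five disciplines: ordered ✗, linear ✗, affine ✗, relevant ✗, unrestricted ✗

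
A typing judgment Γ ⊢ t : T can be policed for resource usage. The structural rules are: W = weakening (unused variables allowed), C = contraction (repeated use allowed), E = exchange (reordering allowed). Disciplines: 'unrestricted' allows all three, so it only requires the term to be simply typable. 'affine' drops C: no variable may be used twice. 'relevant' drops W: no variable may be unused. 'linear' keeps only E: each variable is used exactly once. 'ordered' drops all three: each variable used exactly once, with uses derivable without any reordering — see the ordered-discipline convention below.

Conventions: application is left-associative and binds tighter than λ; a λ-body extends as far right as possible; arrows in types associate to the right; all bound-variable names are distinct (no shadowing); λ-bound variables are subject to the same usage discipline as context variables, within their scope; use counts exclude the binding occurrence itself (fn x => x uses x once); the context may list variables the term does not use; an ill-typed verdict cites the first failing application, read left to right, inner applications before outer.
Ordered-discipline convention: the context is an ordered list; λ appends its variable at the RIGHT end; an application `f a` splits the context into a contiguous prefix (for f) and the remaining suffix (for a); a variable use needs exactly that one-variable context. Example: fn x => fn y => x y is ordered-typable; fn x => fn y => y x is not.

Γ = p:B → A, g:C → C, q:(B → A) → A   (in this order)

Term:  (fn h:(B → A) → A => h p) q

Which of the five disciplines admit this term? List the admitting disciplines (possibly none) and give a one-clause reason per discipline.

admitting disciplines: affine, unrestricted
use counts: p: 1; g: 0; q: 1; h [bound]: 1
order of uses: h, p, q
typing: ✓ — A
ordered ✗ (needs weakening: g unused)
linear ✗ (needs weakening: g unused)
affine ✓ (no duplicate uses among p, g, q, h)
relevant ✗ (needs weakening: g unused)
unrestricted ✓ (type-checks (A) and nothing is barred)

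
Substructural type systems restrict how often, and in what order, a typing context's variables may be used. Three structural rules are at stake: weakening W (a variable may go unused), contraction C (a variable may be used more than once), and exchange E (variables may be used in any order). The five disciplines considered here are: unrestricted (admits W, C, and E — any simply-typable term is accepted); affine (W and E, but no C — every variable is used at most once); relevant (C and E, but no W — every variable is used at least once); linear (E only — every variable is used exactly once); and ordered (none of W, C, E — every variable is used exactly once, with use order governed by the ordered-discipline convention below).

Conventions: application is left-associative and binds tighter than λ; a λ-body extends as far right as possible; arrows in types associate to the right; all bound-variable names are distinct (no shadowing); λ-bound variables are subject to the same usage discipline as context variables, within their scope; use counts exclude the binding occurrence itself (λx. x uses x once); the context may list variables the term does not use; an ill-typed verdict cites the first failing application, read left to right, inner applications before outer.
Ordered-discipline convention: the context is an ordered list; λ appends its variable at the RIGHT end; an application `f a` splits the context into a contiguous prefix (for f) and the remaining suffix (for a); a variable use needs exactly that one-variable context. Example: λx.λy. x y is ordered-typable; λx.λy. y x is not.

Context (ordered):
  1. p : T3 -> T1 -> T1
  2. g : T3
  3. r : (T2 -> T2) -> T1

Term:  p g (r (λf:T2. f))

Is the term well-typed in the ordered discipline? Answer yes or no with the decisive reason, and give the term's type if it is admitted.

yes — p, g, r, f: once each, no exchange needed; term : T1
variable uses: p: 1×, g: 1×, r: 1×, f (λ-bound): 1×
order of uses: p, g, r, f
typing: well-typed at T1
summary: ordered ✓; linear ✓; affine ✓; relevant ✓; unrestricted ✓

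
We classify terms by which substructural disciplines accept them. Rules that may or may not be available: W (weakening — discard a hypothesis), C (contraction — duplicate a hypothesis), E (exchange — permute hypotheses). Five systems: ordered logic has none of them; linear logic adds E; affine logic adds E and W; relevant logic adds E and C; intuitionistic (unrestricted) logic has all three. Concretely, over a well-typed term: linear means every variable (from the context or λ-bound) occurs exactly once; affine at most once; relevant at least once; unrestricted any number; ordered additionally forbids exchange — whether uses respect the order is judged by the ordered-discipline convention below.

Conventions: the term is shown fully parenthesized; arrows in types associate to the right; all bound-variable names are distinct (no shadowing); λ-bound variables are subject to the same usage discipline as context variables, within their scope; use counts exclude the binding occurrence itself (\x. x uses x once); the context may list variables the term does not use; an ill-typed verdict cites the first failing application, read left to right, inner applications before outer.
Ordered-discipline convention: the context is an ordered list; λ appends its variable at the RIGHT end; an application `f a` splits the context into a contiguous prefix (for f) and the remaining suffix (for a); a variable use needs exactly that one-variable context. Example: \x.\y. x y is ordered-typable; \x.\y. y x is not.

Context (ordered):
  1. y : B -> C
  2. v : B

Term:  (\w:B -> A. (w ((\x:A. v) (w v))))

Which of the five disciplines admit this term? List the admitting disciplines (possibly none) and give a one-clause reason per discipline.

accepted by: unrestricted
variable uses: y: 0; v: 2; w (λ-bound): 2; x (λ-bound): 0
order of uses: w, v, w, v
typing: well-typed at (B -> A) -> A
ordered: ✗, needs contraction — v ×2, w ×2; y, x left unused
linear: ✗, needs contraction — v ×2, w ×2; y, x left unused
affine: ✗, needs contraction — v ×2, w ×2
relevant: ✗, y, x left unused
unrestricted: ✓, type-checks ((B -> A) -> A) and nothing is barred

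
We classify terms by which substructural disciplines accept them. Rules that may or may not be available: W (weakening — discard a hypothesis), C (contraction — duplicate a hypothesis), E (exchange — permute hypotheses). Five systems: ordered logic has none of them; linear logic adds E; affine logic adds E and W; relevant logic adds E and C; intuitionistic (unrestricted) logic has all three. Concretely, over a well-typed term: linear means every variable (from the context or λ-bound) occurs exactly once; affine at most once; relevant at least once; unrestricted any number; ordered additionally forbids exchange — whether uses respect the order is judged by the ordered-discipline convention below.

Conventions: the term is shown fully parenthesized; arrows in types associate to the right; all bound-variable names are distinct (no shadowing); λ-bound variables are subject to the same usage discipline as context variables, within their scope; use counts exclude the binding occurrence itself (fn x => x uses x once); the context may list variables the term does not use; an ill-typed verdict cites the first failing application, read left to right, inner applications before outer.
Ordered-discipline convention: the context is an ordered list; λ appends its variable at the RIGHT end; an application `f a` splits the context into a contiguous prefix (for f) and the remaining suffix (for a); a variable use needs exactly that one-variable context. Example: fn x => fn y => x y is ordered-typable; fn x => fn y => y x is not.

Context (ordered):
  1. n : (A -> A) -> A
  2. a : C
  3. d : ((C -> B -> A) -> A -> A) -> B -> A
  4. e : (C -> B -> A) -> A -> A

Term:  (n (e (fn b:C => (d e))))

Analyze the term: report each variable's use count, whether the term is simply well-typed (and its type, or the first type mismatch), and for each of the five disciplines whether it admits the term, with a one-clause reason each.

usage: n=1; a=0; d=1; e=2; b (λ-bound)=0
use order (left to right): n, e, d, e
typing: well-typed — term : A
ordered: ✗, uses contraction: e ×2; unused: a, b — weakening required
linear: ✗, uses contraction: e ×2; unused: a, b — weakening required
affine: ✗, uses contraction: e ×2
relevant: ✗, unused: a, b — weakening required
unrestricted: ✓, type-checks (A) and nothing is barred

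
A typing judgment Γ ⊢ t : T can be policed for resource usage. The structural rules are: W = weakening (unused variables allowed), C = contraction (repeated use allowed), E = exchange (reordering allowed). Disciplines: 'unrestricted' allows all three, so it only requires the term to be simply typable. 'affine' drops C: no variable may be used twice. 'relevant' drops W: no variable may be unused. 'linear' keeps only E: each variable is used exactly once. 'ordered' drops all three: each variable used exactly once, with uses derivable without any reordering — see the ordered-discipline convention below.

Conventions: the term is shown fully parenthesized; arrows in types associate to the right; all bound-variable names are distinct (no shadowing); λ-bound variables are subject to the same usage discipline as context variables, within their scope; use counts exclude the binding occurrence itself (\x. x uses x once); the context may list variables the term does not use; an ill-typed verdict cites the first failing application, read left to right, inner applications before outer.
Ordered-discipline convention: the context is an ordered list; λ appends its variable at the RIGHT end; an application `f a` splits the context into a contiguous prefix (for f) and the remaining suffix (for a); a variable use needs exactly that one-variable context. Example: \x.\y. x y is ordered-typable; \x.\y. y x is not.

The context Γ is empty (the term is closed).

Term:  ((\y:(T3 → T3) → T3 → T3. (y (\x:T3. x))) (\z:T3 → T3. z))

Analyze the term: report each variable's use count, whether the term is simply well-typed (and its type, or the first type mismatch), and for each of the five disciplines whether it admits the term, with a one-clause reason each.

variable uses: y [bound]=1, x [bound]=1, z [bound]=1
uses in reading order: y, x, z
typing: well-typed — term : T3 → T3
ordered: ✓ — single-use (y, x, z), ordered derivation ok
linear: ✓ — each of y, x, z used exactly once
affine: ✓ — no duplicate uses among y, x, z
relevant: ✓ — every one of y, x, z appears
unrestricted: ✓ — type-checks (T3 → T3) and nothing is barred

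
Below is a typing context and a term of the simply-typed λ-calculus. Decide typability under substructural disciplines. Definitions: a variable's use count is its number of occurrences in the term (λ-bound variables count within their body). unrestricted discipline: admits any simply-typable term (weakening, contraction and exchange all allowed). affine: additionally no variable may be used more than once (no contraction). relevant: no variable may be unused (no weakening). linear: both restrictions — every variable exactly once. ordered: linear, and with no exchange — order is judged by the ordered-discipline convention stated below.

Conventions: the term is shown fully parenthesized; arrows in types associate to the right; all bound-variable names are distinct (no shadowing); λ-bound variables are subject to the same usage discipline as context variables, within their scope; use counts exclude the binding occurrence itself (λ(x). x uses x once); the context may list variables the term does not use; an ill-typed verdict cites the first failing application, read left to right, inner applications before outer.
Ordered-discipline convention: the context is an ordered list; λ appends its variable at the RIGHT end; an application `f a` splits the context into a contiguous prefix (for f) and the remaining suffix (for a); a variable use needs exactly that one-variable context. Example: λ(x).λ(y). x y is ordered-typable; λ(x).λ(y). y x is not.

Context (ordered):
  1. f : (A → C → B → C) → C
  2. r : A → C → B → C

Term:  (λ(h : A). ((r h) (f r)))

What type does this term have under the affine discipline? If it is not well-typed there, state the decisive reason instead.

not well-typed under affine — r ×2 used more than once (contraction)
use counts: f: 1, r: 2, h (λ-bound): 1
left-to-right use order: r, h, f, r
typing: the term checks, with type A → B → C
all disciplines: ordered ✗ | linear ✗ | affine ✗ | relevant ✓ | unrestricted ✓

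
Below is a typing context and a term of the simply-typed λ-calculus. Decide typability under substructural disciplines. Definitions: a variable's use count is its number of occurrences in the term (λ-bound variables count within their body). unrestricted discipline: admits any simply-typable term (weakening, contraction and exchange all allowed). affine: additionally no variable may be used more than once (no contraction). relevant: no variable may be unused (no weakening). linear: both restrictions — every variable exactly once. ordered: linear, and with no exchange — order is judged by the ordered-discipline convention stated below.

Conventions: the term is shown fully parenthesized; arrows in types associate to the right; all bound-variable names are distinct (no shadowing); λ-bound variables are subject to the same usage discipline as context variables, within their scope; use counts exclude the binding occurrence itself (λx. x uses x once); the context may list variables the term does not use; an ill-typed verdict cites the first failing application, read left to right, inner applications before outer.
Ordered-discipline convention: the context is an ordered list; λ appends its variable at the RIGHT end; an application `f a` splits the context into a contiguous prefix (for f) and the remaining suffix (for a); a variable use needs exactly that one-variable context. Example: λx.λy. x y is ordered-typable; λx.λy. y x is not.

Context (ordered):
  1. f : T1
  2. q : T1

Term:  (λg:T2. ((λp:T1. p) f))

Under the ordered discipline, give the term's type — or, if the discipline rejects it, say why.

not well-typed under ordered — q, g never used (weakening)
use counts: f: 1, q: 0, g (λ-bound): 0, p (λ-bound): 1
order of uses: p, f
typing: ✓ — T2 → T1
summary: ordered ✗ | linear ✗ | affine ✓ | relevant ✗ | unrestricted ✓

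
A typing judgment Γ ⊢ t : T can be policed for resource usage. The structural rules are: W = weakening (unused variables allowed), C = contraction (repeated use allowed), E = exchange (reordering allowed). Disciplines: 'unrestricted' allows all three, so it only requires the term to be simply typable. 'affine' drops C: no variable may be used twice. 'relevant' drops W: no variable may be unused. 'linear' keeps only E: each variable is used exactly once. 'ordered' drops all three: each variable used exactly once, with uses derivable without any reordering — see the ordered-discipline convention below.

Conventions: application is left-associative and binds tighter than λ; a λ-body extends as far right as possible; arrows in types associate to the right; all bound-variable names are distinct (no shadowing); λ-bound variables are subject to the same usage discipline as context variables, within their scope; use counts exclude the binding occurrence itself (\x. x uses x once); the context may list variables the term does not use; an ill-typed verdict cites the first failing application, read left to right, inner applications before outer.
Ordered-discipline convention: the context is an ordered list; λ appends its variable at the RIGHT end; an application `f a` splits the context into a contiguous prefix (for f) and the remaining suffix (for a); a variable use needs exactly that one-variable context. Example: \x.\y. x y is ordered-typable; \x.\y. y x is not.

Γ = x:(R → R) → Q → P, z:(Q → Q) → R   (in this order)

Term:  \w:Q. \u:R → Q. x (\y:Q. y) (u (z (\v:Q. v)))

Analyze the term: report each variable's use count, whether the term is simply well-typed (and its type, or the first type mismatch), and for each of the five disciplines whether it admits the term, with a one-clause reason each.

usage: x ×1; z ×1; w [bound] ×0; u [bound] ×1; y [bound] ×1; v [bound] ×1
uses in reading order: x, y, u, z, v
typing: ill-typed: a function awaiting R → R gets Q → Q
ordered: ✗, not simply typable
linear: ✗, fails simple typing
affine: ✗, a type mismatch blocks all five
relevant: ✗, the type mismatch rejects it
unrestricted: ✗, not simply typable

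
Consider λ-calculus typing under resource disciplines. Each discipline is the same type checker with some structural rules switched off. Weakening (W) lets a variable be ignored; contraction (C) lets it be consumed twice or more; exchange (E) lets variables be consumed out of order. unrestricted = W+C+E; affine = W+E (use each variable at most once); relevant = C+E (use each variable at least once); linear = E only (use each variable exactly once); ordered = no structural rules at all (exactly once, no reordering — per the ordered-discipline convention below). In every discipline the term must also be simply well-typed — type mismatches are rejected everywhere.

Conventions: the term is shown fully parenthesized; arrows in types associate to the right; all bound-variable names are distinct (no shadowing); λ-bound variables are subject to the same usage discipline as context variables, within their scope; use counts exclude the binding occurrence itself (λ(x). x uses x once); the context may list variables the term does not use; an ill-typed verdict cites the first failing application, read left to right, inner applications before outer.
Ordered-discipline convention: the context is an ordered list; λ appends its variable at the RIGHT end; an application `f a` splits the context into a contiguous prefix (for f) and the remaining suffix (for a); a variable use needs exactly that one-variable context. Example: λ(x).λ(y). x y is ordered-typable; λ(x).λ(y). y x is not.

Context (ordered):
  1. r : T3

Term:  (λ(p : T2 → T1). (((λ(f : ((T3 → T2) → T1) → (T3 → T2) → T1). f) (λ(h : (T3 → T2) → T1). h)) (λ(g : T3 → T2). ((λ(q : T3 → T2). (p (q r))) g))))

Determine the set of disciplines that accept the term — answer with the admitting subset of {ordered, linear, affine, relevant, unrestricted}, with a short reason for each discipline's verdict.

accepted by: linear, affine, relevant, unrestricted
counts: r ×1, p [bound] ×1, f [bound] ×1, h [bound] ×1, g [bound] ×1, q [bound] ×1
order of uses: f, h, p, q, r, g
typing: well-typed — term : (T2 → T1) → (T3 → T2) → T1
ordered ✗ (no ordered split (uses run f, h, p, q, r, g))
linear ✓ (exactly-once usage across r, p, f, h, g, q)
affine ✓ (no duplicate uses among r, p, f, h, g, q)
relevant ✓ (r, p, f, h, g, q: all used, weakening unneeded)
unrestricted ✓ (type-checks ((T2 → T1) → (T3 → T2) → T1) and nothing is barred)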